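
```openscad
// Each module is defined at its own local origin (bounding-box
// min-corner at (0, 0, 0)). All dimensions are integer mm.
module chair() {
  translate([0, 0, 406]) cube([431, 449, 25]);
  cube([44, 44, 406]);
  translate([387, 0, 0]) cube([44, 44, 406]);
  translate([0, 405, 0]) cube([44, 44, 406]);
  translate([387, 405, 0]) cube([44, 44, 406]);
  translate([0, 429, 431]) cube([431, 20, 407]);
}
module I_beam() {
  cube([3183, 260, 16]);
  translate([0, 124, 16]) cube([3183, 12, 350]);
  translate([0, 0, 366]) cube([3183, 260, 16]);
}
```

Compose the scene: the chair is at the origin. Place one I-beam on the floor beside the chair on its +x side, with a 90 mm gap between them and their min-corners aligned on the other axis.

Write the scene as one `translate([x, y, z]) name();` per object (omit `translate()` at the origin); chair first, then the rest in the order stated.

chair();
translate([521, 0, 0]) I_beam();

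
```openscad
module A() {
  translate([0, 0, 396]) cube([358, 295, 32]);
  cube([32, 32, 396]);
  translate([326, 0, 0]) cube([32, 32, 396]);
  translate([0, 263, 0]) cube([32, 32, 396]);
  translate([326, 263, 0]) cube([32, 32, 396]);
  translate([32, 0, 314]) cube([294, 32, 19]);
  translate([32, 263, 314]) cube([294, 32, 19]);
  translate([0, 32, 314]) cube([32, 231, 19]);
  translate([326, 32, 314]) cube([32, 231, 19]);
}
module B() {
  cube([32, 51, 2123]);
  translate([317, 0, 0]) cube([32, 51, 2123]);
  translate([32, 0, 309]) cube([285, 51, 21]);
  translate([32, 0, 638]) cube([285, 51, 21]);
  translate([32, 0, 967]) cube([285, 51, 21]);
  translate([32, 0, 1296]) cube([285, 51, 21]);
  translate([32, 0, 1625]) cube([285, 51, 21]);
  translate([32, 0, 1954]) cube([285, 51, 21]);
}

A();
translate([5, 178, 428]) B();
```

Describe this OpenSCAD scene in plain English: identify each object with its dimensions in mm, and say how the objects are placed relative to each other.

A is a four-legged stool. The seat is 358×295 mm, 32 mm thick, top at z = 428 mm. It stands on four square legs, each 32×32 mm in cross-section, from z = 0 to the seat underside, each flush with a corner of the seat. Four stretchers, 32 mm wide and 19 mm tall, connect adjacent legs with their undersides at z = 314 mm, each running between the inner faces of the legs it joins and aligned with the legs' outer faces on the other axis.

B is a straight ladder. Two 32×51 mm vertical rails, 2123 mm tall, stand 349 mm apart (outside-to-outside) with their front faces coplanar on the −y side. 6 rungs, each 51 mm deep and 21 mm tall, span between the inner faces of the rails, front faces flush with the rails. The lowest rung's underside is at z = 309 mm and rungs are spaced 329 mm apart (underside to underside).

The ladder is on top of the stool.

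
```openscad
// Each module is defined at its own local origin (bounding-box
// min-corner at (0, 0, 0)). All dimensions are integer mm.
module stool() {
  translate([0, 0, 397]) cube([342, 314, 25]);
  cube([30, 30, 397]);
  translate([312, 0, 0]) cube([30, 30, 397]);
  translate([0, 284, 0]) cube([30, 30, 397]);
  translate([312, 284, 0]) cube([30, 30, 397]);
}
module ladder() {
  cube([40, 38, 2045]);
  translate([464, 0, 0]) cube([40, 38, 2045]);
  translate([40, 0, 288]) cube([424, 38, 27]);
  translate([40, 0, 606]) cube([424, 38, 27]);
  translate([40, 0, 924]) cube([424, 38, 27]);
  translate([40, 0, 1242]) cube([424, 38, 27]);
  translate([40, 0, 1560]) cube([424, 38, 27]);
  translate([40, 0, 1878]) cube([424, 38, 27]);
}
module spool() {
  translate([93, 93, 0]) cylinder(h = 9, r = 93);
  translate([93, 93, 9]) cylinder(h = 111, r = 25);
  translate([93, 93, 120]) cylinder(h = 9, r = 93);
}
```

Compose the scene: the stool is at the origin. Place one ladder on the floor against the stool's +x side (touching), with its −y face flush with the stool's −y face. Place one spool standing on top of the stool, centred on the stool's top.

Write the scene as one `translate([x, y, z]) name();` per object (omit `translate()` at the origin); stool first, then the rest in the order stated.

stool();
translate([342, 0, 0]) ladder();
translate([78, 64, 422]) spool();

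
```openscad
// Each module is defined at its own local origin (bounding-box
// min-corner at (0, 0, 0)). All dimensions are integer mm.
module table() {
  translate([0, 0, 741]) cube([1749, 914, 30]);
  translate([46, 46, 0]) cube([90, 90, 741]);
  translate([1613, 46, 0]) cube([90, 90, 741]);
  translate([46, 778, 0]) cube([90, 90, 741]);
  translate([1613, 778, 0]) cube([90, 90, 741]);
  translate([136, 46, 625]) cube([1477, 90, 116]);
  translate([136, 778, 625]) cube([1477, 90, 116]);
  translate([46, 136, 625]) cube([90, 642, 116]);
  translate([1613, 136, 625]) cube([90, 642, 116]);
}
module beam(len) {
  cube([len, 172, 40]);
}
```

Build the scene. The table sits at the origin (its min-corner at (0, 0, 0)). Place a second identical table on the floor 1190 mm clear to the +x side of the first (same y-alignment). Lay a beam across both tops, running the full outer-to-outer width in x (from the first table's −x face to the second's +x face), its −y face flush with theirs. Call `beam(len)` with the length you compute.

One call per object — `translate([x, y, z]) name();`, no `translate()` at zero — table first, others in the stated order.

table();
translate([2939, 0, 0]) table();
translate([0, 0, 771]) beam(4688);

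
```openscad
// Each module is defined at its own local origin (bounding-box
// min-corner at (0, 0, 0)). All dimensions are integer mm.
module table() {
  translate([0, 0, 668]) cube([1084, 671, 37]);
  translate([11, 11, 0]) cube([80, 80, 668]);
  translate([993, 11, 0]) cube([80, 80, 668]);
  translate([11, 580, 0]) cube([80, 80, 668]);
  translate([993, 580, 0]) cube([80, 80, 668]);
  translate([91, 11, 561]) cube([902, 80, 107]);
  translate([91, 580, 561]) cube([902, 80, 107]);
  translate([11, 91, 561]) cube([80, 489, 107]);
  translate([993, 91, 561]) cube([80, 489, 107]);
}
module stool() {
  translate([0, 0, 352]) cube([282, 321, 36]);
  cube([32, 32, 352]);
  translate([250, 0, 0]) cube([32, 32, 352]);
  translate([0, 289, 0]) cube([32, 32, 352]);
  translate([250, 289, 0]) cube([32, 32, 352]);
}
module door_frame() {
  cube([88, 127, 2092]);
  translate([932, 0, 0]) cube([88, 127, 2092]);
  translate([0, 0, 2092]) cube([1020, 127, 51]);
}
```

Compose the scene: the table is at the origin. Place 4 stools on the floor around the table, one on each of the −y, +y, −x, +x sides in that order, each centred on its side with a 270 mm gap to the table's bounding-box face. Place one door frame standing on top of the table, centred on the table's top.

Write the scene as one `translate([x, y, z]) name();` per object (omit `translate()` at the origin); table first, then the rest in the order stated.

table();
translate([401, -591, 0]) stool();
translate([401, 941, 0]) stool();
translate([-552, 175, 0]) stool();
translate([1354, 175, 0]) stool();
translate([32, 272, 705]) door_frame();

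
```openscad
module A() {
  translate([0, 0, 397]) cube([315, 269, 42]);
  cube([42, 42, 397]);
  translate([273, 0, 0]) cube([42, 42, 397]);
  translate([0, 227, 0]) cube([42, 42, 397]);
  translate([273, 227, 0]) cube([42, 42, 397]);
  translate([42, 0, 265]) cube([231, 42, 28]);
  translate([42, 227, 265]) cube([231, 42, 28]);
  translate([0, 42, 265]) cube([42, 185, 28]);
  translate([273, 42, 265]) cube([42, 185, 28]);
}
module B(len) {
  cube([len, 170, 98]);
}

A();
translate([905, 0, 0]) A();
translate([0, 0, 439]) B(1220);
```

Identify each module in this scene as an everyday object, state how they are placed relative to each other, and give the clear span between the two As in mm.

Second stool starts at x = 905; first ends at x = 315; clear span = 905 − 315 = 590 mm.

A is a stool. B is a beam. A beam spans the tops of two stools. The clear span between the two stools is 590 mm.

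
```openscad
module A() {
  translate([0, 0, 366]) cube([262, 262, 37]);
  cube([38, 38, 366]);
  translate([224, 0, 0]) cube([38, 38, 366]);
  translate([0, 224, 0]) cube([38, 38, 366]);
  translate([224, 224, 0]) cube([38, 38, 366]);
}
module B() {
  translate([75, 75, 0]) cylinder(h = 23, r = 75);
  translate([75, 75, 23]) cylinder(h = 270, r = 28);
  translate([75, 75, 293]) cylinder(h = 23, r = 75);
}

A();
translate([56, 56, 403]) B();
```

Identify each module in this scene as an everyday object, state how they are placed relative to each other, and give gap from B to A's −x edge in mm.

The spool's min-x is at 56; the stool's min-x is 0; gap = 56 mm.

A is a stool. B is a spool. The spool is on top of the stool, centred. The gap from the spool to the stool's −x edge is 56 mm.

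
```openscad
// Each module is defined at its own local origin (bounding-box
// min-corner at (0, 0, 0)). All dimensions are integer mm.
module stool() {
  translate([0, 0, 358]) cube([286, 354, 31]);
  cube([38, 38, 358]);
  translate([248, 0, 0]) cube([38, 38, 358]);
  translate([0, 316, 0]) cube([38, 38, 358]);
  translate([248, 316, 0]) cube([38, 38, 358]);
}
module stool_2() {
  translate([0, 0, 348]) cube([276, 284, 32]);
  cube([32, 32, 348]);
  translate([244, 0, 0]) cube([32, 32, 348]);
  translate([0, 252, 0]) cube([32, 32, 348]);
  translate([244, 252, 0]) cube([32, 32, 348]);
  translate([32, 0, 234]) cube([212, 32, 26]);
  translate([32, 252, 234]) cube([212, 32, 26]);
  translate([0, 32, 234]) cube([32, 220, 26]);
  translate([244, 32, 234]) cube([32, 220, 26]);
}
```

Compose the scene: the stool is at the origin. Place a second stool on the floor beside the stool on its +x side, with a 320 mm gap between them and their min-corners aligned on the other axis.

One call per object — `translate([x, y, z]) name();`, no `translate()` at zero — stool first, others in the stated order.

stool();
translate([606, 0, 0]) stool_2();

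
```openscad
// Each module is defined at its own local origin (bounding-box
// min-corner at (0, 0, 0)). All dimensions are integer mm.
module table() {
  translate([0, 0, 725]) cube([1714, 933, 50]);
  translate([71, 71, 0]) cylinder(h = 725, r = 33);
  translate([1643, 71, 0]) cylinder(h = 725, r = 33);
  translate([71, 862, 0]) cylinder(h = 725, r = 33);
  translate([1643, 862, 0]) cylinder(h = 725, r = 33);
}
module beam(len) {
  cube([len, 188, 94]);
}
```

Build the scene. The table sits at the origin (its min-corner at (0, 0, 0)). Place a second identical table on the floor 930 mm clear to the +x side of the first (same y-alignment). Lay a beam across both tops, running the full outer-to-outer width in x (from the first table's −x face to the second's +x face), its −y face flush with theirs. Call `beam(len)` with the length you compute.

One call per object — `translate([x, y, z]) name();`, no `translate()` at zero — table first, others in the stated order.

table();
translate([2644, 0, 0]) table();
translate([0, 0, 775]) beam(4358);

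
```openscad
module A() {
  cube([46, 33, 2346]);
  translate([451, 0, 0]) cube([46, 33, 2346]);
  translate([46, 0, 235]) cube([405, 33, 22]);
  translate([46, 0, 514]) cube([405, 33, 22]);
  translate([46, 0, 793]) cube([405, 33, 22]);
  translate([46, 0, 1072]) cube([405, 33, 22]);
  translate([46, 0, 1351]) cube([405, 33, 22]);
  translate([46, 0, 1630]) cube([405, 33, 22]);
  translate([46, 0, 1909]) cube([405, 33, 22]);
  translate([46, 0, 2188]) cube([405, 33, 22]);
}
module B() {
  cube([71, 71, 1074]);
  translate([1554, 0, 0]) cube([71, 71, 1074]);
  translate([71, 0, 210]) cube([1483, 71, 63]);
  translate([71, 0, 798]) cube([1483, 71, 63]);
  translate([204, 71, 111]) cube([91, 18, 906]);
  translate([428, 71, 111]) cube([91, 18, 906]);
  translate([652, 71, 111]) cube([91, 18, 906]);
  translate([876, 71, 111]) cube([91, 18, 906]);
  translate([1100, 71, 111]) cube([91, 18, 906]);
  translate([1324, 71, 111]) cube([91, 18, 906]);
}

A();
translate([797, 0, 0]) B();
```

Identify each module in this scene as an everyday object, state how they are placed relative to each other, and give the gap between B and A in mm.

The fence section's nearest face is 300 mm from the ladder's +x face.

A is a ladder. B is a fence section. The fence section is on the floor beside the ladder on its +x side. The gap between the fence section and the ladder is 300 mm.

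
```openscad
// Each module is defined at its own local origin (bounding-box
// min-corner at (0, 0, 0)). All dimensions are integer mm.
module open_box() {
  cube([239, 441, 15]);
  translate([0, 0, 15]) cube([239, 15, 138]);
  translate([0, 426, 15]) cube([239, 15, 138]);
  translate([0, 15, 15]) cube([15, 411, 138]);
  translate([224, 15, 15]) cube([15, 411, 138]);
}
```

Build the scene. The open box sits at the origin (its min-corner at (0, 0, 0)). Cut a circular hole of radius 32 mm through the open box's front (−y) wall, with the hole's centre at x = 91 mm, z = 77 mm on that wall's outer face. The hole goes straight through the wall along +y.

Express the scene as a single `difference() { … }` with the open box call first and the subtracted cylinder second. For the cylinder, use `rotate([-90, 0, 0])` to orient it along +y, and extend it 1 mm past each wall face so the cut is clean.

difference() {
  open_box();
  translate([91, -1, 77]) rotate([-90, 0, 0]) cylinder(h = 17, r = 32);
}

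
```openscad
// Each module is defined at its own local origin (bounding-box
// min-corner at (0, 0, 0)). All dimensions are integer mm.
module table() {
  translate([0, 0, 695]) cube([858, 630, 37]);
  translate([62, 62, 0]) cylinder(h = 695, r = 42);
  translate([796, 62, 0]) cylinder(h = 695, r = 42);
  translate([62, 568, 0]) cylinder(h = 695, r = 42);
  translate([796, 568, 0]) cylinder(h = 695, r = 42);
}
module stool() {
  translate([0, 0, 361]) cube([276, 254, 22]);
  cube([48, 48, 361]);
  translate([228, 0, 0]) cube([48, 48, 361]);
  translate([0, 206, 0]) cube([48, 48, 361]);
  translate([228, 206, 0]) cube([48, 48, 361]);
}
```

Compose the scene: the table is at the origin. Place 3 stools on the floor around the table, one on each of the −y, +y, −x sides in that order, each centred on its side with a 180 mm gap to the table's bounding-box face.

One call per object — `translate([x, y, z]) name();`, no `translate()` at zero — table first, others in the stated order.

table();
translate([291, -434, 0]) stool();
translate([291, 810, 0]) stool();
translate([-456, 188, 0]) stool();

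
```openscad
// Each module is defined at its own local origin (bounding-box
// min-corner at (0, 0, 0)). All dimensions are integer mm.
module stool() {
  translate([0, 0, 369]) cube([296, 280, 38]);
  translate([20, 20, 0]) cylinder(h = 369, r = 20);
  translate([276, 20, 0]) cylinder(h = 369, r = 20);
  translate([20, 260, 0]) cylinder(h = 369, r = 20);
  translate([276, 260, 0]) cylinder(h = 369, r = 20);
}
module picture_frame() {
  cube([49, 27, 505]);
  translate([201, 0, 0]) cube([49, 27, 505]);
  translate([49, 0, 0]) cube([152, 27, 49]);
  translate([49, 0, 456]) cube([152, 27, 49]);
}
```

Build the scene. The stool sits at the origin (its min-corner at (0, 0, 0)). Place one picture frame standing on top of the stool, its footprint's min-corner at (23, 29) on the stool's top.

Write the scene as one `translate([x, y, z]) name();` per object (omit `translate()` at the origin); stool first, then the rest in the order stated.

stool();
translate([23, 29, 407]) picture_frame();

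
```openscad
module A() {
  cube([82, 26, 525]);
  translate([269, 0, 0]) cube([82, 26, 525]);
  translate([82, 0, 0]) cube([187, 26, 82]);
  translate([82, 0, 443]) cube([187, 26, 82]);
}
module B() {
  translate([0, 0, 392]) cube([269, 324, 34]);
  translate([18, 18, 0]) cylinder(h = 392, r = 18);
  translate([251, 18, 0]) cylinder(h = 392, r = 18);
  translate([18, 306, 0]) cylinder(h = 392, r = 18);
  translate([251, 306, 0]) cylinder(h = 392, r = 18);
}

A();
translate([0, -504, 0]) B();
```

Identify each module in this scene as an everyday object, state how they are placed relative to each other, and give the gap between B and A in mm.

A is a picture frame. B is a stool. The stool is on the floor beside the picture frame on its −y side. The gap between the stool and the picture frame is 180 mm.

The stool's nearest face is 180 mm from the picture frame's −y face.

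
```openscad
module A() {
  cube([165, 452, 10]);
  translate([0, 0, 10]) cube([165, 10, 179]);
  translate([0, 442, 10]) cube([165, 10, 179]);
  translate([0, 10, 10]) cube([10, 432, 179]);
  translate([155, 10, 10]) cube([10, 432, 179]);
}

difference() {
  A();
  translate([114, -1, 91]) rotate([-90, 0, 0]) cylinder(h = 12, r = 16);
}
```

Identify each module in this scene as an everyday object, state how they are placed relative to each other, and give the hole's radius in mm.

The subtracted cylinder has r = 16 mm.

A is an open box. The open box has a circular hole through its front wall. The hole's radius is 16 mm.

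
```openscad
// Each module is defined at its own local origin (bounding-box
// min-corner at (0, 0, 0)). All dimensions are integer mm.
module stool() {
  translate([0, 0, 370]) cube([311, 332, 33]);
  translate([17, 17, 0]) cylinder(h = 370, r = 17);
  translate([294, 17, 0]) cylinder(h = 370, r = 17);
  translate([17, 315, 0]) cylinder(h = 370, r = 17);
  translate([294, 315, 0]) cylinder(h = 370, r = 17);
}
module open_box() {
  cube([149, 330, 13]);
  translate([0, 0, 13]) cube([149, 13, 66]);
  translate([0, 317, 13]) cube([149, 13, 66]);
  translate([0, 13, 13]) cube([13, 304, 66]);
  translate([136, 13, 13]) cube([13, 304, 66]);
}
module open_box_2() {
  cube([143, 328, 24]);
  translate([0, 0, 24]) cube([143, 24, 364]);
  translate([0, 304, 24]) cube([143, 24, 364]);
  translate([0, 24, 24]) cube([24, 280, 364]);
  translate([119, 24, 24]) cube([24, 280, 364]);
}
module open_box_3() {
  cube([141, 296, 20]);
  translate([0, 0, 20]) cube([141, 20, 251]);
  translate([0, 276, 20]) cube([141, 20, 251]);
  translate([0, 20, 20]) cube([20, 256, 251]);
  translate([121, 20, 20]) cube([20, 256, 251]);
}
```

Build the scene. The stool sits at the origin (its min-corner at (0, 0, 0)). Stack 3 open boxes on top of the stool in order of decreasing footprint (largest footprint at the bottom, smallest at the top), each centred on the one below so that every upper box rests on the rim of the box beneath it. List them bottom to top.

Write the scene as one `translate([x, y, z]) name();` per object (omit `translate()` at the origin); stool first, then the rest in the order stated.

stool();
translate([81, 1, 403]) open_box();
translate([84, 2, 482]) open_box_2();
translate([85, 18, 870]) open_box_3();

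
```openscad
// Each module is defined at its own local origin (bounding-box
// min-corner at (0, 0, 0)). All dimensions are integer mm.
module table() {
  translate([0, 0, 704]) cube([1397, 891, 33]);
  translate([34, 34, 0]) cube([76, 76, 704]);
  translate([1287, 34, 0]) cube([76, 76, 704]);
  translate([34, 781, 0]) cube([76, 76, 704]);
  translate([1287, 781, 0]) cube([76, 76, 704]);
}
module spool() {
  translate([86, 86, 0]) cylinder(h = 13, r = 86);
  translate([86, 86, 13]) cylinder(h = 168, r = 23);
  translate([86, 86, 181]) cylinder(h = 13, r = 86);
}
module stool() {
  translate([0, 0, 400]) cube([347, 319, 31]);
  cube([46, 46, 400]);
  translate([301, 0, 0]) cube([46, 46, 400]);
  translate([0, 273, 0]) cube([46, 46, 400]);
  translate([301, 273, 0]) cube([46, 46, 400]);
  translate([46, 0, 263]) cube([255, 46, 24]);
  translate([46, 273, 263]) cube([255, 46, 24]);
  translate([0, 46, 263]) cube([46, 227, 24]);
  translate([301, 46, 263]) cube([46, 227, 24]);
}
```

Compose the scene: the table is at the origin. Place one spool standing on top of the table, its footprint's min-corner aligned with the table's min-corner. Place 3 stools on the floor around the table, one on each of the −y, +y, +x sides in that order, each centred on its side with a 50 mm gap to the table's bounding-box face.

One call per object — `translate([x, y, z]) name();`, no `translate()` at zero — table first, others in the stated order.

table();
translate([0, 0, 737]) spool();
translate([525, -369, 0]) stool();
translate([525, 941, 0]) stool();
translate([1447, 286, 0]) stool();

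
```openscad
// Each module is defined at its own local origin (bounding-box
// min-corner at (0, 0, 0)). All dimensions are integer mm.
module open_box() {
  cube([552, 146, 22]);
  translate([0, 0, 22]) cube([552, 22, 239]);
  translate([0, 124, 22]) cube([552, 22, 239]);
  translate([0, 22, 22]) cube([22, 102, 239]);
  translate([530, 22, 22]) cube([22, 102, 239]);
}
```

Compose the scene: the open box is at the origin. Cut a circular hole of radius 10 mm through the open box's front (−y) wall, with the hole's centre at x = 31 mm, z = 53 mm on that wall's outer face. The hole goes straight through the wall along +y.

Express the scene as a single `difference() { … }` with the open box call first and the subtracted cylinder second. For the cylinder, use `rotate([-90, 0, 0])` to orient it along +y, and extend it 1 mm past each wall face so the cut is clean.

difference() {
  open_box();
  translate([31, -1, 53]) rotate([-90, 0, 0]) cylinder(h = 24, r = 10);
}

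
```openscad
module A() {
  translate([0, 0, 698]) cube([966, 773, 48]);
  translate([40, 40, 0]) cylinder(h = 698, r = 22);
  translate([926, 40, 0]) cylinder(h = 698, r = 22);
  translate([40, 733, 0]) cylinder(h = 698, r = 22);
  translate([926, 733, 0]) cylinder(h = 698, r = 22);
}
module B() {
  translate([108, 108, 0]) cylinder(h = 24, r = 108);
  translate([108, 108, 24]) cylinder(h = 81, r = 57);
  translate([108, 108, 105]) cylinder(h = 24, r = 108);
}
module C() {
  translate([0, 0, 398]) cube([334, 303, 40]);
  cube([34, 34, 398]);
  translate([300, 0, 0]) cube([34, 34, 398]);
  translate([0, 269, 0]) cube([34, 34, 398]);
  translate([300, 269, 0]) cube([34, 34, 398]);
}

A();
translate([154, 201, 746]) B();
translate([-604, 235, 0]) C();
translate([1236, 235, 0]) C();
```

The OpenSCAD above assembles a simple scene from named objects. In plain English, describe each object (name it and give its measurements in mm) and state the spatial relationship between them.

A is a table with a 966×773 mm rectangular top, 48 mm thick, top surface at z = 746 mm, supported by four round legs of 44 mm diameter, each leg's bounding box inset 18 mm from the nearest pair of top edges, running from the floor.

B is a spool: two coaxial disc flanges of radius 108 mm and thickness 24 mm, joined by a core cylinder of radius 57 mm and height 81 mm. The lower flange rests on z = 0 and the three cylinders share a vertical axis.

C is a four-legged stool. The seat is 334×303 mm, 40 mm thick, top at z = 438 mm. It stands on four square legs, each 34×34 mm in cross-section, from z = 0 to the seat underside, each flush with a corner of the seat.

The spool is on top of the table. Two stools sit around the table at the −x, +x sides.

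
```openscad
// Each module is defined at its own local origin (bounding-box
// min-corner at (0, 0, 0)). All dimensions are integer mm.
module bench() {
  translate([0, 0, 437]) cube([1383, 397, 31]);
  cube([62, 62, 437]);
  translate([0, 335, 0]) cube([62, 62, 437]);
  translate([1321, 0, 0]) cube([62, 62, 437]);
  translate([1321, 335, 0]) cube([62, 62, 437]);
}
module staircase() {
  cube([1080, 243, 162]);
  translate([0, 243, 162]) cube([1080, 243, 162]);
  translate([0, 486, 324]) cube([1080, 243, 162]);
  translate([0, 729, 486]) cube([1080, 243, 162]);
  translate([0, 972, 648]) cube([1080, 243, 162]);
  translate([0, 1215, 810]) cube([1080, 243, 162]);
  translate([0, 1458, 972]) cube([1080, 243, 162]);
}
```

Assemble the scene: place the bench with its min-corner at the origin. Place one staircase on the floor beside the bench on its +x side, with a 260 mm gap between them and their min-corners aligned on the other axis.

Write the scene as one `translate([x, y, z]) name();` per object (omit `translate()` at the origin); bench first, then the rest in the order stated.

bench();
translate([1643, 0, 0]) staircase();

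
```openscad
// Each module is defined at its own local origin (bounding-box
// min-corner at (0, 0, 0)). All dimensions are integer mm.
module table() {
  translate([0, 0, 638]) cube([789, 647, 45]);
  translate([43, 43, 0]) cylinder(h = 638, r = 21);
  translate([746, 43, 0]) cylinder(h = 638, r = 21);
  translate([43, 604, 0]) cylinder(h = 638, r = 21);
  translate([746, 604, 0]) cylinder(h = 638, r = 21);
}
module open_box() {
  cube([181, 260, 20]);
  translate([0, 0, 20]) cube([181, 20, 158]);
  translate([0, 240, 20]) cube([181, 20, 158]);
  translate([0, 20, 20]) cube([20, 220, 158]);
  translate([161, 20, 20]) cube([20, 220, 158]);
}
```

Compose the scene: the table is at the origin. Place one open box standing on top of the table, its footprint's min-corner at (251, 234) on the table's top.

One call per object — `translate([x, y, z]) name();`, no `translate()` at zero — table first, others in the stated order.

table();
translate([251, 234, 683]) open_box();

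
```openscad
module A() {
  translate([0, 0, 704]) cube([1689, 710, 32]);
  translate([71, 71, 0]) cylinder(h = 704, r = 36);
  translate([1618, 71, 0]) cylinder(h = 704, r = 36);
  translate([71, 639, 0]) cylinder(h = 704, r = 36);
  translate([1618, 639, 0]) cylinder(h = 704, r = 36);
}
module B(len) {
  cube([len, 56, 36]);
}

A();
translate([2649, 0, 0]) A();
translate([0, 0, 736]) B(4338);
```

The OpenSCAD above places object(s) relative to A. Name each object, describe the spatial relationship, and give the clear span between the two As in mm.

Second table starts at x = 2649; first ends at x = 1689; clear span = 2649 − 1689 = 960 mm.

A is a table. B is a beam. A beam spans the tops of two tables. The clear span between the two tables is 960 mm.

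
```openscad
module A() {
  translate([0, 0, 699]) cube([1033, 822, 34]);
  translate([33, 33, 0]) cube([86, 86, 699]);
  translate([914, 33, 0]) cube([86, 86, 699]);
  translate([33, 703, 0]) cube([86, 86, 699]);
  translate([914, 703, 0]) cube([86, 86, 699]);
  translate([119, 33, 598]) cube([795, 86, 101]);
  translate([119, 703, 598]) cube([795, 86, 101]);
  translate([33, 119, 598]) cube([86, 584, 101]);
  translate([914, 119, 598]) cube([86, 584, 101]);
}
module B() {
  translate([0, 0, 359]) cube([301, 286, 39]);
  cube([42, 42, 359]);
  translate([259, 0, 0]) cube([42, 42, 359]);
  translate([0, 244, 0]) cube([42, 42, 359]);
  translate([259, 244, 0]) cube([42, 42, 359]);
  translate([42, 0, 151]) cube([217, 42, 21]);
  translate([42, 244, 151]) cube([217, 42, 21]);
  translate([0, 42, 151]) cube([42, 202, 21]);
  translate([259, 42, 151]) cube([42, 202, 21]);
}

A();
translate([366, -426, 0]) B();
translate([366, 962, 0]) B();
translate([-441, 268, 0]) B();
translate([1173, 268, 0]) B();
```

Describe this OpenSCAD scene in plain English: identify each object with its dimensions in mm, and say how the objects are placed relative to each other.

A is a table: top 1033 mm (x) × 822 mm (y), 34 mm thick, upper face at z = 733 mm, on four 86×86 mm square legs, each inset 33 mm from the nearest pair of top edges, running from z = 0 to the bottom of the top. Four apron rails, 86 mm thick and 101 mm tall, run between adjacent legs with their top edges flush with the underside of the top and their outer faces flush with the legs' outer faces.

B is a simple wooden stool: a rectangular seat 301 mm (x) by 286 mm (y), 39 mm thick, top face at z = 398 mm, on four square legs, each 42×42 mm in cross-section. The legs rest on z = 0, each flush with a corner of the seat. Four stretchers, 42 mm wide and 21 mm tall, connect adjacent legs with their undersides at z = 151 mm, each running between the inner faces of the legs it joins and aligned with the legs' outer faces on the other axis.

Four stools sit around the table at the −y, +y, −x, +x sides.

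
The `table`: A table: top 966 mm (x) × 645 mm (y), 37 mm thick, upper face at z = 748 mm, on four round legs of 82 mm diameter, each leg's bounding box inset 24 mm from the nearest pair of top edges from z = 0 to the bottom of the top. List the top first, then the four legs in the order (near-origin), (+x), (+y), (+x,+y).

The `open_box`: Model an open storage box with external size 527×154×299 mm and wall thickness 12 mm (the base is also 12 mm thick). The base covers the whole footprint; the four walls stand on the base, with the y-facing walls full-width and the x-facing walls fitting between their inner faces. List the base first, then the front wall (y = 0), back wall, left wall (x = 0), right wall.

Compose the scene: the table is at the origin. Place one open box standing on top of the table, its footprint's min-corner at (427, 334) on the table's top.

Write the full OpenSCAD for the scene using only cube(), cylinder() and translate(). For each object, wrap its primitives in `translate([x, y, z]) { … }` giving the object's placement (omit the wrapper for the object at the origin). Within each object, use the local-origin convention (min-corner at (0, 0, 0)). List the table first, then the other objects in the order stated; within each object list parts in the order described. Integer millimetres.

translate([0, 0, 711]) cube([966, 645, 37]);
translate([65, 65, 0]) cylinder(h = 711, r = 41);
translate([901, 65, 0]) cylinder(h = 711, r = 41);
translate([65, 580, 0]) cylinder(h = 711, r = 41);
translate([901, 580, 0]) cylinder(h = 711, r = 41);
translate([427, 334, 748]) {
  cube([527, 154, 12]);
  translate([0, 0, 12]) cube([527, 12, 287]);
  translate([0, 142, 12]) cube([527, 12, 287]);
  translate([0, 12, 12]) cube([12, 130, 287]);
  translate([515, 12, 12]) cube([12, 130, 287]);
}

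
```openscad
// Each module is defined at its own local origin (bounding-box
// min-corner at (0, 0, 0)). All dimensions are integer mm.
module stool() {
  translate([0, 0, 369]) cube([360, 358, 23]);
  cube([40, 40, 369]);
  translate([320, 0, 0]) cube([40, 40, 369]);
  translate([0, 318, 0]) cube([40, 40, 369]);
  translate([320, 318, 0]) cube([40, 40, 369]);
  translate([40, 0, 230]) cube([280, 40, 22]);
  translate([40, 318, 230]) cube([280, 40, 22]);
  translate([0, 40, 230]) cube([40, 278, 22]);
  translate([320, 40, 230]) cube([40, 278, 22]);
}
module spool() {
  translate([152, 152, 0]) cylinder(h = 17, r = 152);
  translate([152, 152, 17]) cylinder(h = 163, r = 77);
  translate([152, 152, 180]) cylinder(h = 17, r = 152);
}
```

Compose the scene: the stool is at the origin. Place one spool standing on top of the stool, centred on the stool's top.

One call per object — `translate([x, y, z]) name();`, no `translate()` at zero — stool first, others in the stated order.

stool();
translate([28, 27, 392]) spool();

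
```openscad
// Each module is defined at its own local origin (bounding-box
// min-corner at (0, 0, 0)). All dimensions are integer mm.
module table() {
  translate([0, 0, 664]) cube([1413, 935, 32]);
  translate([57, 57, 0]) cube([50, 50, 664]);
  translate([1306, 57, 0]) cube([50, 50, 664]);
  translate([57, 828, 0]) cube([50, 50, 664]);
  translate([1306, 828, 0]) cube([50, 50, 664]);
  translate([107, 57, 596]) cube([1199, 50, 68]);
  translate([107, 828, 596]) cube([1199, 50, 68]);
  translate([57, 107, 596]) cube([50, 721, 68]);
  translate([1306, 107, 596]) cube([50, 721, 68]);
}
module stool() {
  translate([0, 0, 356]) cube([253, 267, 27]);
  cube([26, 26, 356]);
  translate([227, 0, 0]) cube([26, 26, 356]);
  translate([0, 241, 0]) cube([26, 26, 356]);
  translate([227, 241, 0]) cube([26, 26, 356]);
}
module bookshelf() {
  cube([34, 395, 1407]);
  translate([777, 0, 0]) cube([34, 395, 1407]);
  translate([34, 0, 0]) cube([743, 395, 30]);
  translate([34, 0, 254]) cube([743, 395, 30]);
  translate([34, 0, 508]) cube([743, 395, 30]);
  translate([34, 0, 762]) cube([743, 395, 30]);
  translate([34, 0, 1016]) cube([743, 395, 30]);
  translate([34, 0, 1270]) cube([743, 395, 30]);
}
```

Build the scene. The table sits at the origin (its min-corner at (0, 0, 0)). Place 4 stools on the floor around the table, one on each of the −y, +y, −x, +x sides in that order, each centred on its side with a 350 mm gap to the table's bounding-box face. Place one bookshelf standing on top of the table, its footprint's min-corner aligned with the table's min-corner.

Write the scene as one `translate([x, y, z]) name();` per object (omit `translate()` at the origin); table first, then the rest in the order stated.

table();
translate([580, -617, 0]) stool();
translate([580, 1285, 0]) stool();
translate([-603, 334, 0]) stool();
translate([1763, 334, 0]) stool();
translate([0, 0, 696]) bookshelf();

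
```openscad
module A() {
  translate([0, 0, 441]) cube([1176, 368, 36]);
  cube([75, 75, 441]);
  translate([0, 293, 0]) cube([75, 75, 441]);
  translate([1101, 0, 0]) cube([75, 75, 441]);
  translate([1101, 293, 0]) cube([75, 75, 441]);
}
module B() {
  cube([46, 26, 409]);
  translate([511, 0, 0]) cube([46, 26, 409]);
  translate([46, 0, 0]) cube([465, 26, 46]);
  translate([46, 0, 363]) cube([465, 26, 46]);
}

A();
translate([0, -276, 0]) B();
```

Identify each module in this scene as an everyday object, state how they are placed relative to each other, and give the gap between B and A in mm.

The picture frame's nearest face is 250 mm from the bench's −y face.

A is a bench. B is a picture frame. The picture frame is on the floor beside the bench on its −y side. The gap between the picture frame and the bench is 250 mm.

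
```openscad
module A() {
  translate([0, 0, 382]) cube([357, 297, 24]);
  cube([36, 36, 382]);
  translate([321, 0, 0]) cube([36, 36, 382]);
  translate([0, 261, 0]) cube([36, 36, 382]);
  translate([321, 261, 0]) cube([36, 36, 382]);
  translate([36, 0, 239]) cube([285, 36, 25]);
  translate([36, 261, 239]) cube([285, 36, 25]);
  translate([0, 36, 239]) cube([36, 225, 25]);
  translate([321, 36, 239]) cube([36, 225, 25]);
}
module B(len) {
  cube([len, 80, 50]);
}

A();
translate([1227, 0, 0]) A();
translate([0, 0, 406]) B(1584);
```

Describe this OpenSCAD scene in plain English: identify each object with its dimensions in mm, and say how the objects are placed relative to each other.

A is a four-legged stool. The seat is 357×297 mm, 24 mm thick, top at z = 406 mm. It stands on four square legs, each 36×36 mm in cross-section, from z = 0 to the seat underside, each flush with a corner of the seat. Four stretchers, 36 mm wide and 25 mm tall, connect adjacent legs with their undersides at z = 239 mm, each running between the inner faces of the legs it joins and aligned with the legs' outer faces on the other axis.

B is a rectangular beam 1584 mm long (x), 80 mm deep (y), 50 mm thick (z).

The beam spans the tops of two stools placed 870 mm apart, resting at z = 406 mm.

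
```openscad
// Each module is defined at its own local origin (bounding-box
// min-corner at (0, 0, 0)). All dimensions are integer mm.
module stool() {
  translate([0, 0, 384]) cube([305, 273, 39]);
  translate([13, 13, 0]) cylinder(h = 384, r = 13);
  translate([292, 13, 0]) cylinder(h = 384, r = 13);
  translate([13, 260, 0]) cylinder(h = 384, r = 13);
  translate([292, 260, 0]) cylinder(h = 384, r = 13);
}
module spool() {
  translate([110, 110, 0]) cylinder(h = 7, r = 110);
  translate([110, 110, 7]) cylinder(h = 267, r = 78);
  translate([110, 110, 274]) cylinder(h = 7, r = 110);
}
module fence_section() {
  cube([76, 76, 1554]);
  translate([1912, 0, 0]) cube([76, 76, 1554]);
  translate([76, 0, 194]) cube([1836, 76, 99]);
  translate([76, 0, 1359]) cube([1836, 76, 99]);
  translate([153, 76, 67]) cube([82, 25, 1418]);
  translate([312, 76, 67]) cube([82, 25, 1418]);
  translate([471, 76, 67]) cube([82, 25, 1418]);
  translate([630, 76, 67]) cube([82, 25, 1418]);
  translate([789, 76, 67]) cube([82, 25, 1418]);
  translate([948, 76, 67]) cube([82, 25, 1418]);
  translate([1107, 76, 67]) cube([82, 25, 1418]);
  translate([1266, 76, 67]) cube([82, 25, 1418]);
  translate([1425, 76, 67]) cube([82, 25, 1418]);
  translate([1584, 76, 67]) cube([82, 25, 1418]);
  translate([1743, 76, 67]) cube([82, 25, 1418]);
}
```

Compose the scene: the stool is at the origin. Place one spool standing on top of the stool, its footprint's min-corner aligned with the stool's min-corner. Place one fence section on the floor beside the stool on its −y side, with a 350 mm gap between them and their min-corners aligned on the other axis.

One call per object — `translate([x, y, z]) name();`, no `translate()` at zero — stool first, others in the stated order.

stool();
translate([0, 0, 423]) spool();
translate([0, -451, 0]) fence_section();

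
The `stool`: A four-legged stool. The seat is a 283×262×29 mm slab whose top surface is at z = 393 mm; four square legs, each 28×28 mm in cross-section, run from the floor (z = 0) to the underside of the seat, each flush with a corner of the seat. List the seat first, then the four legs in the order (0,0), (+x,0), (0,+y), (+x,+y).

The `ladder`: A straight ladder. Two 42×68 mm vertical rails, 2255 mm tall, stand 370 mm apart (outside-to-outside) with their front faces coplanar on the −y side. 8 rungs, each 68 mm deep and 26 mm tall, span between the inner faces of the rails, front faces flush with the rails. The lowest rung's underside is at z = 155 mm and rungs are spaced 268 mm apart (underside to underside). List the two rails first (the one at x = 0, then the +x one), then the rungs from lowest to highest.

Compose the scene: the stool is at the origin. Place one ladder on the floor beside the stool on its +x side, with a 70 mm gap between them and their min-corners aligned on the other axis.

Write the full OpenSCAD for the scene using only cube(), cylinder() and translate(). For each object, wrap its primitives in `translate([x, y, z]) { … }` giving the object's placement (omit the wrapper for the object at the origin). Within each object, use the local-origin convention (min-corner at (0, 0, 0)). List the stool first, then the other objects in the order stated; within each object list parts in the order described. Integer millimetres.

translate([0, 0, 364]) cube([283, 262, 29]);
cube([28, 28, 364]);
translate([255, 0, 0]) cube([28, 28, 364]);
translate([0, 234, 0]) cube([28, 28, 364]);
translate([255, 234, 0]) cube([28, 28, 364]);
translate([353, 0, 0]) {
  cube([42, 68, 2255]);
  translate([328, 0, 0]) cube([42, 68, 2255]);
  translate([42, 0, 155]) cube([286, 68, 26]);
  translate([42, 0, 423]) cube([286, 68, 26]);
  translate([42, 0, 691]) cube([286, 68, 26]);
  translate([42, 0, 959]) cube([286, 68, 26]);
  translate([42, 0, 1227]) cube([286, 68, 26]);
  translate([42, 0, 1495]) cube([286, 68, 26]);
  translate([42, 0, 1763]) cube([286, 68, 26]);
  translate([42, 0, 2031]) cube([286, 68, 26]);
}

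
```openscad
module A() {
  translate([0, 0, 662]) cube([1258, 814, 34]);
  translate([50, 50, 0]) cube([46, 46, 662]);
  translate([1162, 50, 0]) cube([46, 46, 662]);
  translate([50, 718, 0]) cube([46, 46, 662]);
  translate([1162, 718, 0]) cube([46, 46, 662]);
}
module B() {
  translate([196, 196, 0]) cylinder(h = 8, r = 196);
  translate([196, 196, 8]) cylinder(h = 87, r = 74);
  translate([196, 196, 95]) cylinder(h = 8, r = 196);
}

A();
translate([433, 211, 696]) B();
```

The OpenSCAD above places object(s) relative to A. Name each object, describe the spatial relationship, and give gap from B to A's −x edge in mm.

The spool's min-x is at 433; the table's min-x is 0; gap = 433 mm.

A is a table. B is a spool. The spool is on top of the table, centred. The gap from the spool to the table's −x edge is 433 mm.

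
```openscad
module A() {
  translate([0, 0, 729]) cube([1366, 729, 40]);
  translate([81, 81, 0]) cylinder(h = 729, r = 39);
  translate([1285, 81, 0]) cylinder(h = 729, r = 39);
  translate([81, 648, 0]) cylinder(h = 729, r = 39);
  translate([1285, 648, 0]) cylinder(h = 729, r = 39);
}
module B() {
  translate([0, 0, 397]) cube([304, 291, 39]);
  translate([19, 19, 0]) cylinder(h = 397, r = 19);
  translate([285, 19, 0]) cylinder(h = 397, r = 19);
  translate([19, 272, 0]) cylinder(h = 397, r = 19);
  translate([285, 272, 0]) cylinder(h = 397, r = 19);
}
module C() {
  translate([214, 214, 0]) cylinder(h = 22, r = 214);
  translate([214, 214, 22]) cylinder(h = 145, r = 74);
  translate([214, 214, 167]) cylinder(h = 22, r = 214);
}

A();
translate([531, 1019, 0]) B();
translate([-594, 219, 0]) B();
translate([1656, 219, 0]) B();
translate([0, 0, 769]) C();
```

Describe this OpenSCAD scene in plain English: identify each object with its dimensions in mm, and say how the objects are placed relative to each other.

A is a rectangular dining table. The top is 1366×729×40 mm with its upper surface at z = 769 mm. It stands on four round legs of 78 mm diameter, each leg's bounding box inset 42 mm from the nearest pair of top edges, running from the floor to the underside of the top.

B is a four-legged stool. The seat is a 304×291×39 mm slab whose top surface is at z = 436 mm; four round legs, each 38 mm in diameter, run from the floor (z = 0) to the underside of the seat, each leg's axis is inset half a diameter from the nearest pair of seat edges (so the leg's bounding box is flush with the corner).

C is a spool: two coaxial disc flanges of radius 214 mm and thickness 22 mm, joined by a core cylinder of radius 74 mm and height 145 mm. The lower flange rests on z = 0 and the three cylinders share a vertical axis.

Three stools sit around the table at the +y, −x, +x sides. The spool is on top of the table.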